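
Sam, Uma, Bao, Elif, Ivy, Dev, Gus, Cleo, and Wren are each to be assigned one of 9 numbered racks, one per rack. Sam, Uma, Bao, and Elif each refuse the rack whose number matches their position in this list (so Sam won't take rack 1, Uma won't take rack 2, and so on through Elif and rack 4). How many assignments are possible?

229080

Let Aᵢ (for 1 ≤ i ≤ 4) be the placements that put person i in their forbidden rack. Any j of these fix j positions, leaving (9−j)! ways to fill the rest, and there are C(4,j) ways to pick which j.
By inclusion–exclusion, the number of valid placements is Σ_{j=0}^{4} (−1)^j C(4,j)·(9−j)!.
Computing: 362880 − 161280 + 30240 − 2880 + 120 = 229080.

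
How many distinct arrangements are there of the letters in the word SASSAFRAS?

2520

Letter multiplicities in SASSAFRAS: A×3, F×1, R×1, S×4.
So there are 9! / (4!·3!) = 2520 distinguishable arrangements.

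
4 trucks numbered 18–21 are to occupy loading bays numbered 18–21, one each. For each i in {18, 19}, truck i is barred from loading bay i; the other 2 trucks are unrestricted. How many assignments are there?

Let Aᵢ (for i ∈ {18, 19}) be the placements that put truck i in its forbidden loading bay. Any j of these fix j positions, leaving (4−j)! ways to fill the rest, and there are C(2,j) ways to pick which j.
By inclusion–exclusion, the number of valid placements is Σ_{j=0}^{2} (−1)^j C(2,j)·(4−j)!.
Computing: 24 − 12 + 2 = 14.

14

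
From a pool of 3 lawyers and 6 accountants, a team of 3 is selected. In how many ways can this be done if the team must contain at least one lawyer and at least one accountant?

63

Total 3-person selections from all 9: C(9,3) = 84.
Selections missing a whole group: no lawyers → C(6,3) = 20; no accountants → C(3,3) = 1.
Both groups omitted at once is impossible, so 84 − 21 = 63.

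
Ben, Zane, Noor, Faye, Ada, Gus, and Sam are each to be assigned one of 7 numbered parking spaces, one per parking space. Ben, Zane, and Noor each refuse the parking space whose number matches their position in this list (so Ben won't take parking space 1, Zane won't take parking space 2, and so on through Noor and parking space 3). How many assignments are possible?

3216

Let Aᵢ (for i ∈ {1, 2, 3}) be the placements that put person i in their forbidden parking space. Any j of these fix j positions, leaving (7−j)! ways to fill the rest, and there are C(3,j) ways to pick which j.
By inclusion–exclusion, the number of valid placements is Σ_{j=0}^{3} (−1)^j C(3,j)·(7−j)!.
Computing: 5040 − 2160 + 360 − 24 = 3216.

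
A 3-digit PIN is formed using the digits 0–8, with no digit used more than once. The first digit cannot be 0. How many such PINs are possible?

448

The first digit has 9−1 = 8 choices (anything except 0).
The remaining 2 digits are filled from the other 8 symbols without repetition: 8 × 7 = 56.
Total: 8 × 56 = 448.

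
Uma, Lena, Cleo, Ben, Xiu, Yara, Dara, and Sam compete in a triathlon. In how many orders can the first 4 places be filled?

1680

This is an ordered selection of 4 from 8: P(8,4).
That gives 8 × 7 × 6 × 5 = 1680.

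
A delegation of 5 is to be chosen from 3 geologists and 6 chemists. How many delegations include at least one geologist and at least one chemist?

Unrestricted: C(9,5) = 126 ways to pick any 5 of the 9.
Selections missing a whole group: no geologists → C(6,5) = 6; no chemists → C(3,5) = 0.
Both groups omitted at once is impossible, so 126 − 6 = 120.

120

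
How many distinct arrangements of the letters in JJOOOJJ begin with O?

Fix O in the first position and arrange the remaining 6 letters.
Those 6 letters have J appearing 4 times and O appearing twice, giving (6)!/(4!·2!) = 15.

15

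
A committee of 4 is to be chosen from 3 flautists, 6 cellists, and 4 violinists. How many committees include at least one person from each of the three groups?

360

With no constraint there are C(13,4) = 715 possible selections.
Subtract selections that omit an entire group: no flautists → C(10,4) = 210; no cellists → C(7,4) = 35; no violinists → C(9,4) = 126.
Add back selections omitting two groups (i.e. drawn from a single group): C(3,4) + C(6,4) + C(4,4) = 16.
By inclusion–exclusion: 715 − 371 + 16 = 360.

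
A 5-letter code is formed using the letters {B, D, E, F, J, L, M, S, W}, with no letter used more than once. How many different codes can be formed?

15120

With no repetition, fill the 5 letters in order: 9 choices, then 8, down to 5.
That product is 9 × 8 × 7 × 6 × 5 = 15120.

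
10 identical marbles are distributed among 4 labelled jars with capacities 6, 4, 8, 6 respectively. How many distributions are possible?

186

Without the upper bounds there are C(13,3) = 286 ways to split 10 among 4 jars.
Subtract solutions that violate a single cap (substitute x_i' = x_i − (cap_i+1)): x_1 ≥ 7 gives C(6,3) = 20; x_2 ≥ 5 gives C(8,3) = 56; x_3 ≥ 9 gives C(4,3) = 4; x_4 ≥ 7 gives C(6,3) = 20. Together 100.
No two caps can be exceeded simultaneously, so the pair terms are all 0.
By inclusion–exclusion the count is 286 − 100 + 0 = 186.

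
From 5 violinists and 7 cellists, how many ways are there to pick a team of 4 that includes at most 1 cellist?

75

Split by how many cellists are chosen (0 through 1).
Sum: C(7,0)·C(5,4) + C(7,1)·C(5,3) = 5 + 70 = 75.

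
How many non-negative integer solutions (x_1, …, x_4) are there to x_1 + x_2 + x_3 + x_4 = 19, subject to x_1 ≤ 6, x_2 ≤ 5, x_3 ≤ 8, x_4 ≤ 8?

By stars and bars, unrestricted non-negative solutions to x_1+…+x_4 = 19 number C(19+3,3) = 1540.
Subtract solutions that violate a single cap (substitute x_i' = x_i − (cap_i+1)): x_1 ≥ 7 gives C(15,3) = 455; x_2 ≥ 6 gives C(16,3) = 560; x_3 ≥ 9 gives C(13,3) = 286; x_4 ≥ 9 gives C(13,3) = 286. Together 1587.
Add back pairs where two caps are both exceeded: 84 + 20 + 20 + 35 + 35 + 4 = 198.
By inclusion–exclusion the count is 1540 − 1587 + 198 = 151.

151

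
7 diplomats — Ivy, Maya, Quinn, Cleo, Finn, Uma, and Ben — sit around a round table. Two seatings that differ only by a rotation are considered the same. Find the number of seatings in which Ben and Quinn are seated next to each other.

240

Glue Ben and Quinn into a block (2 internal orders). Seating 6 units around a circle gives (5)! arrangements.
So 2 × (5)! = 2 × 120 = 240.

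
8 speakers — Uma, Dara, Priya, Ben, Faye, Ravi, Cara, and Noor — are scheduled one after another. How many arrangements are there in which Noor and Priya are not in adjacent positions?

There are 8! = 40320 arrangements in all. If Noor and Priya are adjacent, merging them into one block gives 2·(7)! = 10080 arrangements.
So 40320 − 10080 = 30240 arrangements keep them apart.

30240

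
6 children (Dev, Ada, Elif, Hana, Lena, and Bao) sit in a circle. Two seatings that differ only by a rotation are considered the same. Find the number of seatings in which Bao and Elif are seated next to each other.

48

Treat {Bao, Elif} as one unit (2 internal orders) and seat the resulting 5 units around the table: (4)! circular arrangements.
So 2 × (4)! = 2 × 24 = 48.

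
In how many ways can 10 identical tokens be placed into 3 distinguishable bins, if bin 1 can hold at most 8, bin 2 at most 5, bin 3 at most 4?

Ignoring the caps, the number of non-negative solutions to x_1+…+x_3 = 10 is C(12,2) = 66.
Subtract solutions that violate a single cap (substitute x_i' = x_i − (cap_i+1)): x_1 ≥ 9 gives C(3,2) = 3; x_2 ≥ 6 gives C(6,2) = 15; x_3 ≥ 5 gives C(7,2) = 21. Together 39.
No two caps can be exceeded simultaneously, so the pair terms are all 0.
By inclusion–exclusion the count is 66 − 39 + 0 = 27.

27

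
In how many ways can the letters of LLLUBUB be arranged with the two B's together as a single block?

Treat the 2 copies of B as a single block. The multiset to arrange is then {BB, L, L, L, U, U}, 6 items in all.
That gives (6)!/(3!·2!) = 60 arrangements.

60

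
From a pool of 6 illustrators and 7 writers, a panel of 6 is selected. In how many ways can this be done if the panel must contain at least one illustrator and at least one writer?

1708

Unrestricted: C(13,6) = 1716 ways to pick any 6 of the 13.
Subtract selections that omit an entire group: no illustrators → C(7,6) = 7; no writers → C(6,6) = 1.
Both groups omitted at once is impossible, so 1716 − 8 = 1708.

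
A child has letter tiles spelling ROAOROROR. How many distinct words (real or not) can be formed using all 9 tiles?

Letter multiplicities in ROAOROROR: A×1, O×4, R×4.
The number of distinct arrangements is 9!/(4!·4!) = 362880/576 = 630.

630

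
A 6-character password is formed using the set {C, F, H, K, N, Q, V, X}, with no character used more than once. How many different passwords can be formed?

This is a permutation of 6 out of 8: P(8,6) = 8!/2!.
That product is 8 × 7 × 6 × 5 × 4 × 3 = 20160.

20160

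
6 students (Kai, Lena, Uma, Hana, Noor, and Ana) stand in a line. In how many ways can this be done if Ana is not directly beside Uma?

Of the 6! = 720 arrangements, those with Ana and Uma adjacent number 2 × 5! = 240 (treat the pair as a block with 2 internal orders).
So 720 − 240 = 480 arrangements keep them apart.

480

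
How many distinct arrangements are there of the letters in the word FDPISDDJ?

6720

The 8 letters of FDPISDDJ have repeats: D appearing 3 times.
So there are 8! / (3!) = 6720 distinguishable arrangements.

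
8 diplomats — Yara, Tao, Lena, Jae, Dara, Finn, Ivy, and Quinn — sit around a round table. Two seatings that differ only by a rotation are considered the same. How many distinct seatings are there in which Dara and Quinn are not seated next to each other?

3600

All circular seatings of 8 people number (7)! = 5040.
Seatings with Dara beside Quinn: treat them as a block with 2 internal orders, giving 2 × (6)! = 1440.
Subtracting, 5040 − 1440 = 3600.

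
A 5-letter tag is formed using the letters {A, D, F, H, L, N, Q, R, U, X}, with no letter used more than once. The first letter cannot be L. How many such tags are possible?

The first letter has 10−1 = 9 choices (anything except L).
The remaining 4 letters are filled from the other 9 symbols without repetition: 9 × 8 × 7 × 6 = 3024.
Total: 9 × 3024 = 27216.

27216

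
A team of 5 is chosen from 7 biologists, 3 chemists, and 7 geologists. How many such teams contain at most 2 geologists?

4242

Split by how many geologists are chosen (0 through 2).
Sum: C(7,0)·C(10,5) + C(7,1)·C(10,4) + C(7,2)·C(10,3) = 252 + 1470 + 2520 = 4242.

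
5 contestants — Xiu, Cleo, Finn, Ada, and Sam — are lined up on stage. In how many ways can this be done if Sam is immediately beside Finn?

Place the 3 others and the Sam-Finn pair as 4 objects in a line; the pair has 2 internal arrangements.
That gives 2 × 4! = 2 × 24 = 48.

48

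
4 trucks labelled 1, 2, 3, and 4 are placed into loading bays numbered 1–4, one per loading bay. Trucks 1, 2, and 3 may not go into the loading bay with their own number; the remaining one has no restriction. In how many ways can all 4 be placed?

Let Aᵢ (for i ∈ {1, 2, 3}) be the placements that put truck i in its forbidden loading bay. Any j of these fix j positions, leaving (4−j)! ways to fill the rest, and there are C(3,j) ways to pick which j.
By inclusion–exclusion, the number of valid placements is Σ_{j=0}^{3} (−1)^j C(3,j)·(4−j)!.
Computing: 24 − 18 + 6 − 1 = 11.

11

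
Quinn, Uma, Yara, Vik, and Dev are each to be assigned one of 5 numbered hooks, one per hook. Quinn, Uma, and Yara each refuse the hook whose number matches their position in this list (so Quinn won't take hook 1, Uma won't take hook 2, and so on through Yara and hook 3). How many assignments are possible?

64

Let Aᵢ (for i ∈ {1, 2, 3}) be the placements that put person i in their forbidden hook. Any j of these fix j positions, leaving (5−j)! ways to fill the rest, and there are C(3,j) ways to pick which j.
By inclusion–exclusion, the number of valid placements is Σ_{j=0}^{3} (−1)^j C(3,j)·(5−j)!.
Computing: 120 − 72 + 18 − 2 = 64.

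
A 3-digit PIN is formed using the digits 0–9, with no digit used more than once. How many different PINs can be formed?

720

With no repetition, fill the 3 digits in order: 10 choices, then 9, down to 8.
That product is 10 × 9 × 8 = 720.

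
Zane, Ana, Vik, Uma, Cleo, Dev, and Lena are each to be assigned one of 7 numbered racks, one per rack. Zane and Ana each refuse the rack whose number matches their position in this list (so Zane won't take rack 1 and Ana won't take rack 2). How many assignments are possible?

Let Aᵢ (for i ∈ {1, 2}) be the placements that put person i in their forbidden rack. Any j of these fix j positions, leaving (7−j)! ways to fill the rest, and there are C(2,j) ways to pick which j.
By inclusion–exclusion, the number of valid placements is Σ_{j=0}^{2} (−1)^j C(2,j)·(7−j)!.
Computing: 5040 − 1440 + 120 = 3720.

3720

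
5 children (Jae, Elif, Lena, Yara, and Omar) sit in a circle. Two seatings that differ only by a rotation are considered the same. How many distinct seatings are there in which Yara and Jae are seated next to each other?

Glue Yara and Jae into a block (2 internal orders). Seating 4 units around a circle gives (3)! arrangements.
So 2 × (3)! = 2 × 6 = 12.

12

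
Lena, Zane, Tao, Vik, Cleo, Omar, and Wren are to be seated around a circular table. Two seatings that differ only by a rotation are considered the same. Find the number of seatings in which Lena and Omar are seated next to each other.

240

Treat {Lena, Omar} as one unit (2 internal orders) and seat the resulting 6 units around the table: (5)! circular arrangements.
So 2 × (5)! = 2 × 120 = 240.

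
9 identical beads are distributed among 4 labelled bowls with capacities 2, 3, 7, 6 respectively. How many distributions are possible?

76

Without the upper bounds there are C(12,3) = 220 ways to split 9 among 4 bowls.
Subtract solutions that violate a single cap (substitute x_i' = x_i − (cap_i+1)): x_1 ≥ 3 gives C(9,3) = 84; x_2 ≥ 4 gives C(8,3) = 56; x_3 ≥ 8 gives C(4,3) = 4; x_4 ≥ 7 gives C(5,3) = 10. Together 154.
Add back pairs where two caps are both exceeded: 10 + 0 + 0 + 0 + 0 + 0 = 10.
By inclusion–exclusion the count is 220 − 154 + 10 = 76.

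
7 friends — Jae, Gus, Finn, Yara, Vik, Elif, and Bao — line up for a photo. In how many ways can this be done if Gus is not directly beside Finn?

3600

There are 7! = 5040 arrangements in all. If Gus and Finn are adjacent, merging them into one block gives 2·(6)! = 1440 arrangements.
Complementary counting: 5040 − 1440 = 3600.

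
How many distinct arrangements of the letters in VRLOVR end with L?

30

Fix L in the last position and arrange the remaining 5 letters.
Those 5 letters have R appearing twice and V appearing twice, giving (5)!/(2!·2!) = 30.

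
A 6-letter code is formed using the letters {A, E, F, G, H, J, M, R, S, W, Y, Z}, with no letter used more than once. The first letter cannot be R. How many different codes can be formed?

609840

The first letter has 12−1 = 11 choices (anything except R).
The remaining 5 letters are filled from the other 11 symbols without repetition: 11 × 10 × 9 × 8 × 7 = 55440.
Total: 11 × 55440 = 609840.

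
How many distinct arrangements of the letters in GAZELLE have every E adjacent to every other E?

Treat the 2 copies of E as a single block. The multiset to arrange is then {EE, A, G, L, L, Z}, 6 items in all.
That gives (6)!/(2!) = 360 arrangements.

360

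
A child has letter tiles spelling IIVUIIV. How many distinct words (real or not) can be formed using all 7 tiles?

The 7 letters of IIVUIIV have repeats: I appearing 4 times and V appearing twice.
Dividing 7! = 5040 by 4!·2! = 48 for the repeated letters gives 105.

105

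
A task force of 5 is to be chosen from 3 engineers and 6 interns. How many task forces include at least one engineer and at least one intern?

120

Unrestricted: C(9,5) = 126 ways to pick any 5 of the 9.
Selections missing a whole group: no engineers → C(6,5) = 6; no interns → C(3,5) = 0.
Both groups omitted at once is impossible, so 126 − 6 = 120.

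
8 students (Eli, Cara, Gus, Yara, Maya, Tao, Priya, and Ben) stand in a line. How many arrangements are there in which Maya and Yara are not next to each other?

Of the 8! = 40320 arrangements, those with Maya and Yara adjacent number 2 × 7! = 10080 (treat the pair as a block with 2 internal orders).
Complementary counting: 40320 − 10080 = 30240.

30240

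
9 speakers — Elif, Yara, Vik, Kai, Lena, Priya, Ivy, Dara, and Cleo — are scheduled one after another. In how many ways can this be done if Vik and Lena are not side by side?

282240

Of the 9! = 362880 arrangements, those with Vik and Lena adjacent number 2 × 8! = 80640 (treat the pair as a block with 2 internal orders).
Complementary counting: 362880 − 80640 = 282240.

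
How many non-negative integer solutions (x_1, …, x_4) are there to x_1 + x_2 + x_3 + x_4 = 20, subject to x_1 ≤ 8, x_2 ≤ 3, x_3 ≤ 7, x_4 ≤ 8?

By stars and bars, unrestricted non-negative solutions to x_1+…+x_4 = 20 number C(20+3,3) = 1771.
Subtract solutions that violate a single cap (substitute x_i' = x_i − (cap_i+1)): x_1 ≥ 9 gives C(14,3) = 364; x_2 ≥ 4 gives C(19,3) = 969; x_3 ≥ 8 gives C(15,3) = 455; x_4 ≥ 9 gives C(14,3) = 364. Together 2152.
Add back pairs where two caps are both exceeded: 120 + 20 + 10 + 165 + 120 + 20 = 455.
By inclusion–exclusion the count is 1771 − 2152 + 455 = 74.

74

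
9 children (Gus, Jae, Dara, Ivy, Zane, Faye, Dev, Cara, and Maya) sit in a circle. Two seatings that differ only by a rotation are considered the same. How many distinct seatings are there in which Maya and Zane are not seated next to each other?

Without the restriction there are (8)! = 40320 seatings.
Seatings with Maya beside Zane: treat them as a block with 2 internal orders, giving 2 × (7)! = 10080.
Subtracting, 40320 − 10080 = 30240.

30240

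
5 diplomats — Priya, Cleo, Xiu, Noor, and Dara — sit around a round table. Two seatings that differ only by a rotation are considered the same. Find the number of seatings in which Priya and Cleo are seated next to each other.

12

Treat {Priya, Cleo} as one unit (2 internal orders) and seat the resulting 4 units around the table: (3)! circular arrangements.
So 2 × (3)! = 2 × 6 = 12.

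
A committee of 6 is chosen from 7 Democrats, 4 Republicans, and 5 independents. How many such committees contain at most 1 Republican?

4092

Split by how many Republicans are chosen (0 through 1).
Sum: C(4,0)·C(12,6) + C(4,1)·C(12,5) = 924 + 3168 = 4092.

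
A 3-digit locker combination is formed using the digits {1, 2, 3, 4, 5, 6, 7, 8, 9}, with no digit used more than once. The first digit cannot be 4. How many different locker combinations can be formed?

448

The first digit has 9−1 = 8 choices (anything except 4).
The remaining 2 digits are filled from the other 8 symbols without repetition: 8 × 7 = 56.
Total: 8 × 56 = 448.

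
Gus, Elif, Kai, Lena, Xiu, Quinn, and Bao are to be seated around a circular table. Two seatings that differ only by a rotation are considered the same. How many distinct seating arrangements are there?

720

Seat Gus anywhere (absorbing the rotational symmetry), then permute the other 6: (6)! = 720.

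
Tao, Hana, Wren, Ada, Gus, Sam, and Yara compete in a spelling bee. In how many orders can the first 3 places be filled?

210

This is an ordered selection of 3 from 7: P(7,3).
That gives 7 × 6 × 5 = 210.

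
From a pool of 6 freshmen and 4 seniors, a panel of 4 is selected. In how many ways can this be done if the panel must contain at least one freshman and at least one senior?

194

With no constraint there are C(10,4) = 210 possible selections.
Subtract selections that omit an entire group: no freshmen → C(4,4) = 1; no seniors → C(6,4) = 15.
Both groups omitted at once is impossible, so 210 − 16 = 194.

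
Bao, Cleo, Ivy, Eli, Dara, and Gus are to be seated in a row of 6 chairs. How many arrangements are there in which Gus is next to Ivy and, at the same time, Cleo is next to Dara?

96

Treat {Gus,Ivy} as one block (2 orders) and {Cleo,Dara} as another (2 orders).
That leaves 4 units to arrange: 2 × 2 × 4! = 4 × 24 = 96.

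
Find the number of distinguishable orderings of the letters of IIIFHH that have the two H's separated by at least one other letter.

40

There are 6!/(3!·2!) = 60 arrangements of IIIFHH in total.
If the two H's are adjacent, glue them into one block, leaving 5 items to arrange: (5)!/(3!) = 20 ways.
Subtracting, 60 − 20 = 40 arrangements keep the H's apart.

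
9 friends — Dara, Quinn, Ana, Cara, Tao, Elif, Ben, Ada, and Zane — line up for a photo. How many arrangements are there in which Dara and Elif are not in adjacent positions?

Of the 9! = 362880 arrangements, those with Dara and Elif adjacent number 2 × 8! = 80640 (treat the pair as a block with 2 internal orders).
So 362880 − 80640 = 282240 arrangements keep them apart.

282240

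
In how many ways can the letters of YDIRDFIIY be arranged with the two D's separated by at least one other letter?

Total arrangements of YDIRDFIIY: 9!/(3!·2!·2!) = 15120.
If the two D's are adjacent, glue them into one block, leaving 8 items to arrange: (8)!/(3!·2!) = 3360 ways.
Hence 15120 − 3360 = 11760.

11760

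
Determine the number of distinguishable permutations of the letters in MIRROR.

120

Letter multiplicities in MIRROR: I×1, M×1, O×1, R×3.
So there are 6! / (3!) = 120 distinguishable arrangements.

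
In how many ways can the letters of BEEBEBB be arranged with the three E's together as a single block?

5

Treat the 3 copies of E as a single block. The multiset to arrange is then {EEE, B, B, B, B}, 5 items in all.
That gives (5)!/(4!) = 5 arrangements.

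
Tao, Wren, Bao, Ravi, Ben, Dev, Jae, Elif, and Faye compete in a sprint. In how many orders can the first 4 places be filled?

There are 9 choices for 1st place, 8 for 2nd, and so on down to 6 for position 4.
That gives 9 × 8 × 7 × 6 = 3024.

3024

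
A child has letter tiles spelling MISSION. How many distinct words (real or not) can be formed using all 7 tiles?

1260

The 7 letters of MISSION have repeats: I appearing twice and S appearing twice.
So there are 7! / (2!·2!) = 1260 distinguishable arrangements.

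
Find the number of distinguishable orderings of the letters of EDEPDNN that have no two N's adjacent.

There are 7!/(2!·2!·2!) = 630 arrangements of EDEPDNN in total.
If the two N's are adjacent, glue them into one block, leaving 6 items to arrange: (6)!/(2!·2!) = 180 ways.
Subtracting, 630 − 180 = 450 arrangements keep the N's apart.

450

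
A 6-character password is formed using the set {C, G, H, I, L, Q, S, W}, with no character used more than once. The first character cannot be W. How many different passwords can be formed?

17640

The first character has 8−1 = 7 choices (anything except W).
The remaining 5 characters are filled from the other 7 symbols without repetition: 7 × 6 × 5 × 4 × 3 = 2520.
Total: 7 × 2520 = 17640.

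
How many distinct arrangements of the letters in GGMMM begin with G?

With the first slot taken by G, it remains to arrange the other 4 letters (GMMM).
Those 4 letters have M appearing 3 times, giving (4)!/(3!) = 4.

4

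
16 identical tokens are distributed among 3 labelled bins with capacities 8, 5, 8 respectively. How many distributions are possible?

Ignoring the caps, the number of non-negative solutions to x_1+…+x_3 = 16 is C(18,2) = 153.
Subtract solutions that violate a single cap (substitute x_i' = x_i − (cap_i+1)): x_1 ≥ 9 gives C(9,2) = 36; x_2 ≥ 6 gives C(12,2) = 66; x_3 ≥ 9 gives C(9,2) = 36. Together 138.
Add back pairs where two caps are both exceeded: 3 + 0 + 3 = 6.
By inclusion–exclusion the count is 153 − 138 + 6 = 21.

21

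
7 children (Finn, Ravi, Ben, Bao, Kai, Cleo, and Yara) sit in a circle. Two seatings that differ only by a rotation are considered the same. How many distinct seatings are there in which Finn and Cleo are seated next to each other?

240

Glue Finn and Cleo into a block (2 internal orders). Seating 6 units around a circle gives (5)! arrangements.
So 2 × (5)! = 2 × 120 = 240.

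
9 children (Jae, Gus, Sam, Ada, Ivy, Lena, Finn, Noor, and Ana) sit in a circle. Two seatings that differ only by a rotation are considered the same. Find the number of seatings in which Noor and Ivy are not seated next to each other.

Without the restriction there are (8)! = 40320 seatings.
Seatings with Noor beside Ivy: treat them as a block with 2 internal orders, giving 2 × (7)! = 10080.
Subtracting, 40320 − 10080 = 30240.

30240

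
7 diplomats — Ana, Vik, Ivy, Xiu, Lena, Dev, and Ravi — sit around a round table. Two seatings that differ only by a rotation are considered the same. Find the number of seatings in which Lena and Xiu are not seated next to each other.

All circular seatings of 7 people number (6)! = 720.
Seatings with Lena beside Xiu: treat them as a block with 2 internal orders, giving 2 × (5)! = 240.
Subtracting, 720 − 240 = 480.

480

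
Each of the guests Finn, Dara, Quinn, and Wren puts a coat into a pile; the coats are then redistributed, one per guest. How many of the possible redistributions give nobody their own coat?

9

Count assignments avoiding every fixed point. For any j of the 4 guests fixed to their own coat, the other 4−j can be arranged in (4−j)! ways.
By inclusion–exclusion this is Σ_{j=0}^{4} (−1)^j C(4,j)·(4−j)!.
Computing: 24 − 24 + 12 − 4 + 1 = 9.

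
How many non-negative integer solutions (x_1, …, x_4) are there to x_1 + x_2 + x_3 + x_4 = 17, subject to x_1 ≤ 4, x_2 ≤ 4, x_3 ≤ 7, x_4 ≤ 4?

Ignoring the caps, the number of non-negative solutions to x_1+…+x_4 = 17 is C(20,3) = 1140.
Subtract solutions that violate a single cap (substitute x_i' = x_i − (cap_i+1)): x_1 ≥ 5 gives C(15,3) = 455; x_2 ≥ 5 gives C(15,3) = 455; x_3 ≥ 8 gives C(12,3) = 220; x_4 ≥ 5 gives C(15,3) = 455. Together 1585.
Add back pairs where two caps are both exceeded: 120 + 35 + 120 + 35 + 120 + 35 = 465.
Subtract triples: 0 + 10 + 0 + 0 = 10.
By inclusion–exclusion the count is 1140 − 1585 + 465 − 10 = 10.

10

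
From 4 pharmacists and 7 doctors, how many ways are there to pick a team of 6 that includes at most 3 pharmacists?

441

Split by how many pharmacists are chosen (0 through 3).
Sum: C(4,0)·C(7,6) + C(4,1)·C(7,5) + C(4,2)·C(7,4) + C(4,3)·C(7,3) = 7 + 84 + 210 + 140 = 441.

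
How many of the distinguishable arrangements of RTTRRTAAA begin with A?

560

With the first slot taken by A, it remains to arrange the other 8 letters (RTTRRTAA).
Those 8 letters have A appearing twice, R appearing 3 times, and T appearing 3 times, giving (8)!/(3!·3!·2!) = 560.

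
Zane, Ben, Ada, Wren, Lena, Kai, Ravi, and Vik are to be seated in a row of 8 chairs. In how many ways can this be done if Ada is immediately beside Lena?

Treat {Ada, Lena} as a single unit. There are 7 units to order, and the pair itself can be ordered 2 ways.
That gives 2 × 7! = 2 × 5040 = 10080.

10080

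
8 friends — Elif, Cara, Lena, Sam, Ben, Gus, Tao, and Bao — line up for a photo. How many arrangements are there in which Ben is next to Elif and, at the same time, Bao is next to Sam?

Treat {Ben,Elif} as one block (2 orders) and {Bao,Sam} as another (2 orders).
That leaves 6 units to arrange: 2 × 2 × 6! = 4 × 720 = 2880.

2880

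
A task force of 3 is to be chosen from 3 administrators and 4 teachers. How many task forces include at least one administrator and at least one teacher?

30

Unrestricted: C(7,3) = 35 ways to pick any 3 of the 7.
Selections missing a whole group: no administrators → C(4,3) = 4; no teachers → C(3,3) = 1.
Both groups omitted at once is impossible, so 35 − 5 = 30.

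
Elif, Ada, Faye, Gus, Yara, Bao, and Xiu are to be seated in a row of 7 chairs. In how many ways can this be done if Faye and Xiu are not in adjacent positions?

3600

Of the 7! = 5040 arrangements, those with Faye and Xiu adjacent number 2 × 6! = 1440 (treat the pair as a block with 2 internal orders).
Complementary counting: 5040 − 1440 = 3600.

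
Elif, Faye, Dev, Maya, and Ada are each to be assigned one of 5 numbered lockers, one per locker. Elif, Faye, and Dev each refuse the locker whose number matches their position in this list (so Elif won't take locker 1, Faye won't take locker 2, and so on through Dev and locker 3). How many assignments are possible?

Let Aᵢ (for i ∈ {1, 2, 3}) be the placements that put person i in their forbidden locker. Any j of these fix j positions, leaving (5−j)! ways to fill the rest, and there are C(3,j) ways to pick which j.
By inclusion–exclusion, the number of valid placements is Σ_{j=0}^{3} (−1)^j C(3,j)·(5−j)!.
Computing: 120 − 72 + 18 − 2 = 64.

64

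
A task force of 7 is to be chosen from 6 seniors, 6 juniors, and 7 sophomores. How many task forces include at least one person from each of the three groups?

With no constraint there are C(19,7) = 50388 possible selections.
Subtract selections that omit an entire group: no seniors → C(13,7) = 1716; no juniors → C(13,7) = 1716; no sophomores → C(12,7) = 792.
Add back selections omitting two groups (i.e. drawn from a single group): C(6,7) + C(6,7) + C(7,7) = 1.
By inclusion–exclusion: 50388 − 4224 + 1 = 46165.

46165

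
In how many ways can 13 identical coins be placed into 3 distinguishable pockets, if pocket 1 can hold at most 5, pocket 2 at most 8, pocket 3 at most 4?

By stars and bars, unrestricted non-negative solutions to x_1+…+x_3 = 13 number C(13+2,2) = 105.
Subtract solutions that violate a single cap (substitute x_i' = x_i − (cap_i+1)): x_1 ≥ 6 gives C(9,2) = 36; x_2 ≥ 9 gives C(6,2) = 15; x_3 ≥ 5 gives C(10,2) = 45. Together 96.
Add back pairs where two caps are both exceeded: 0 + 6 + 0 = 6.
By inclusion–exclusion the count is 105 − 96 + 6 = 15.

15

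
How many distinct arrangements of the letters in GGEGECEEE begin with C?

With the first slot taken by C, it remains to arrange the other 8 letters (GGEGEEEE).
Those 8 letters have E appearing 5 times and G appearing 3 times, giving (8)!/(5!·3!) = 56.

56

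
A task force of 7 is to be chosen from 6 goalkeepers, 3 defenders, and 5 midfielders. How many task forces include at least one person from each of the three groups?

With no constraint there are C(14,7) = 3432 possible selections.
Subtract selections that omit an entire group: no goalkeepers → C(8,7) = 8; no defenders → C(11,7) = 330; no midfielders → C(9,7) = 36.
Add back selections omitting two groups (i.e. drawn from a single group): C(6,7) + C(3,7) + C(5,7) = 0.
By inclusion–exclusion: 3432 − 374 + 0 = 3058.

3058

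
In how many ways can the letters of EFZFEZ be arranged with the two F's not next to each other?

Total arrangements of EFZFEZ: 6!/(2!·2!·2!) = 90.
Arrangements with the F's together: treat FF as one letter, giving (5)!/(2!·2!) = 30.
Hence 90 − 30 = 60.

60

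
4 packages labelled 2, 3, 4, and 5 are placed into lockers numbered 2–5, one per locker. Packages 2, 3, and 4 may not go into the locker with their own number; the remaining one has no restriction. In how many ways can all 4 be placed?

11

Let Aᵢ (for i ∈ {2, 3, 4}) be the placements that put package i in its forbidden locker. Any j of these fix j positions, leaving (4−j)! ways to fill the rest, and there are C(3,j) ways to pick which j.
By inclusion–exclusion, the number of valid placements is Σ_{j=0}^{3} (−1)^j C(3,j)·(4−j)!.
Computing: 24 − 18 + 6 − 1 = 11.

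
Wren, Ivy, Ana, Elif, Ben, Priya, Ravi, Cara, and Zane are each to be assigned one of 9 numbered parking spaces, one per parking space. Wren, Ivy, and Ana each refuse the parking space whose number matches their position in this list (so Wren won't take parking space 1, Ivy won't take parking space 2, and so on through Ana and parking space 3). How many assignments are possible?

Let Aᵢ (for i ∈ {1, 2, 3}) be the placements that put person i in their forbidden parking space. Any j of these fix j positions, leaving (9−j)! ways to fill the rest, and there are C(3,j) ways to pick which j.
By inclusion–exclusion, the number of valid placements is Σ_{j=0}^{3} (−1)^j C(3,j)·(9−j)!.
Computing: 362880 − 120960 + 15120 − 720 = 256320.

256320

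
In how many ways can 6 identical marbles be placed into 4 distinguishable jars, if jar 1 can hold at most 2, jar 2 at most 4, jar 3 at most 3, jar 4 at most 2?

31

Ignoring the caps, the number of non-negative solutions to x_1+…+x_4 = 6 is C(9,3) = 84.
Subtract solutions that violate a single cap (substitute x_i' = x_i − (cap_i+1)): x_1 ≥ 3 gives C(6,3) = 20; x_2 ≥ 5 gives C(4,3) = 4; x_3 ≥ 4 gives C(5,3) = 10; x_4 ≥ 3 gives C(6,3) = 20. Together 54.
Add back pairs where two caps are both exceeded: 0 + 0 + 1 + 0 + 0 + 0 = 1.
By inclusion–exclusion the count is 84 − 54 + 1 = 31.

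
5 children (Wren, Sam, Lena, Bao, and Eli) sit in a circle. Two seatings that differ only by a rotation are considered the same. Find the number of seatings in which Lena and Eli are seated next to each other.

12

Treat {Lena, Eli} as one unit (2 internal orders) and seat the resulting 4 units around the table: (3)! circular arrangements.
So 2 × (3)! = 2 × 6 = 12.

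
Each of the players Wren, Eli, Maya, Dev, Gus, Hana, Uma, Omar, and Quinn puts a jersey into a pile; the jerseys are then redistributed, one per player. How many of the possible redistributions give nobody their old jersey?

Count assignments avoiding every fixed point. For any j of the 9 players fixed to their old jersey, the other 9−j can be arranged in (9−j)! ways.
By inclusion–exclusion this is Σ_{j=0}^{9} (−1)^j C(9,j)·(9−j)!.
Computing: 362880 − 362880 + 181440 − 60480 + 15120 − 3024 + 504 − 72 + 9 − 1 = 133496.

133496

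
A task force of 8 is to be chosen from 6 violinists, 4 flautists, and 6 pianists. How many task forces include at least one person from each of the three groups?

Total 8-person selections from all 16: C(16,8) = 12870.
Selections missing a whole group: no violinists → C(10,8) = 45; no flautists → C(12,8) = 495; no pianists → C(10,8) = 45.
Add back selections omitting two groups (i.e. drawn from a single group): C(6,8) + C(4,8) + C(6,8) = 0.
By inclusion–exclusion: 12870 − 585 + 0 = 12285.

12285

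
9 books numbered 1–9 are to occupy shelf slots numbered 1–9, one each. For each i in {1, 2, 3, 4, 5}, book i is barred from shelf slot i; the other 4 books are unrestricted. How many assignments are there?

205056

Let Aᵢ (for 1 ≤ i ≤ 5) be the placements that put book i in its forbidden shelf slot. Any j of these fix j positions, leaving (9−j)! ways to fill the rest, and there are C(5,j) ways to pick which j.
By inclusion–exclusion, the number of valid placements is Σ_{j=0}^{5} (−1)^j C(5,j)·(9−j)!.
Computing: 362880 − 201600 + 50400 − 7200 + 600 − 24 = 205056.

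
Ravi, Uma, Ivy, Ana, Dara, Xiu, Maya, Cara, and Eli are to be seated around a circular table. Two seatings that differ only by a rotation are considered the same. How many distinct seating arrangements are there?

Around a circle, 9 distinct people have 9!/9 = (8)! = 40320 rotationally distinct seatings.

40320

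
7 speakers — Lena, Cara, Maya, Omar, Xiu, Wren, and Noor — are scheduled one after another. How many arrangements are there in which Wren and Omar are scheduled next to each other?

Place the 5 others and the Wren-Omar pair as 6 objects in a line; the pair has 2 internal arrangements.
So the count is 2·(6)! = 1440.

1440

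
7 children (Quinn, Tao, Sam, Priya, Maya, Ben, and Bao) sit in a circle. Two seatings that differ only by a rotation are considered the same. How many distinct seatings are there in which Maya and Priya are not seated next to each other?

All circular seatings of 7 people number (6)! = 720.
Those with Maya next to Priya: fuse the pair into one unit and seat 6 units around a circle — 2·(5)! = 240.
Subtracting, 720 − 240 = 480.

480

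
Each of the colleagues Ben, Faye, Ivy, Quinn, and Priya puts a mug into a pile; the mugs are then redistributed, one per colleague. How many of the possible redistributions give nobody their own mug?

Let Aᵢ be the assignments in which colleague i gets their own mug. We want the size of the complement of A₁∪…∪A_5.
By inclusion–exclusion this is Σ_{j=0}^{5} (−1)^j C(5,j)·(5−j)!.
Computing: 120 − 120 + 60 − 20 + 5 − 1 = 44.

44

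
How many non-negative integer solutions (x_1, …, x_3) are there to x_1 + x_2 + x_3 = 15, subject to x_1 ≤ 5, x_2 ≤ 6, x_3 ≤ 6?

6

By stars and bars, unrestricted non-negative solutions to x_1+…+x_3 = 15 number C(15+2,2) = 136.
Subtract solutions that violate a single cap (substitute x_i' = x_i − (cap_i+1)): x_1 ≥ 6 gives C(11,2) = 55; x_2 ≥ 7 gives C(10,2) = 45; x_3 ≥ 7 gives C(10,2) = 45. Together 145.
Add back pairs where two caps are both exceeded: 6 + 6 + 3 = 15.
By inclusion–exclusion the count is 136 − 145 + 15 = 6.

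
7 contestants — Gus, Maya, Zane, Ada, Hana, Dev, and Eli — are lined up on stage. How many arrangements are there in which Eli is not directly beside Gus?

3600

Of the 7! = 5040 arrangements, those with Eli and Gus adjacent number 2 × 6! = 1440 (treat the pair as a block with 2 internal orders).
Complementary counting: 5040 − 1440 = 3600.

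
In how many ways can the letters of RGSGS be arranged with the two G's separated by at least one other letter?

There are 5!/(2!·2!) = 30 arrangements of RGSGS in total.
Arrangements with the G's together: treat GG as one letter, giving (4)!/(2!) = 12.
Subtracting, 30 − 12 = 18 arrangements keep the G's apart.

18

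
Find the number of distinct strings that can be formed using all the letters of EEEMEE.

The 6 letters of EEEMEE have repeats: E appearing 5 times.
The number of distinct arrangements is 6!/(5!) = 720/120 = 6.

6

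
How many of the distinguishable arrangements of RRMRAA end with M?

10

Fix M in the last position and arrange the remaining 5 letters.
Those 5 letters have A appearing twice and R appearing 3 times, giving (5)!/(3!·2!) = 10.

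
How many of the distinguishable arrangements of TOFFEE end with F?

Fix F in the last position and arrange the remaining 5 letters.
Those 5 letters have E appearing twice, giving (5)!/(2!) = 60.

60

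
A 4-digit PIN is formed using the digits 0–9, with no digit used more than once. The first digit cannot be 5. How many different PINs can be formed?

The first digit has 10−1 = 9 choices (anything except 5).
The remaining 3 digits are filled from the other 9 symbols without repetition: 9 × 8 × 7 = 504.
Total: 9 × 504 = 4536.

4536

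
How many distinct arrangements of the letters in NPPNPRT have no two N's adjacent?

There are 7!/(3!·2!) = 420 arrangements of NPPNPRT in total.
Arrangements with the N's together: treat NN as one letter, giving (6)!/(3!) = 120.
Subtracting, 420 − 120 = 300 arrangements keep the N's apart.

300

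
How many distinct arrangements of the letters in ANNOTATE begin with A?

Fix A in the first position and arrange the remaining 7 letters.
Those 7 letters have N appearing twice and T appearing twice, giving (7)!/(2!·2!) = 1260.

1260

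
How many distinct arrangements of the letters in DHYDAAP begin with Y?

180

With the first slot taken by Y, it remains to arrange the other 6 letters (DHDAAP).
Those 6 letters have A appearing twice and D appearing twice, giving (6)!/(2!·2!) = 180.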